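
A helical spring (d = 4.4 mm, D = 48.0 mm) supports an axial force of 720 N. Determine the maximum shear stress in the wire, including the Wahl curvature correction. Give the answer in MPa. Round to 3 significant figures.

1170 MPa

Spring index C = D/d = 48.0/4.4 = 10.9091
K_W = (4C−1)/(4C−4) + 0.615/C = 42.636/39.636 + 0.0564 = 1.1321
τ₀ = 8FD/(πd³) = 8·720·48.0/(π·4.4³) = 276480/267.61 = 1033.1 MPa
τ_max = K·τ₀ = 1.1321 × 1033.1 = 1169.6 MPa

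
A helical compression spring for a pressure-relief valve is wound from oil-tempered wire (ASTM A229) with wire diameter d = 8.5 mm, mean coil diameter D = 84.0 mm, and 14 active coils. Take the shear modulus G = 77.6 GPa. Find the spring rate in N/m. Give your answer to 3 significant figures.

6100 N/m

k = Gd⁴/(8D³N_a) = (77.6×10³ × 8.5⁴) / (8 × 84.0³ × 14)
  = 4.05077e+08 / 6.63828e+07 = 6.1021 N/mm = 6102.1 N/m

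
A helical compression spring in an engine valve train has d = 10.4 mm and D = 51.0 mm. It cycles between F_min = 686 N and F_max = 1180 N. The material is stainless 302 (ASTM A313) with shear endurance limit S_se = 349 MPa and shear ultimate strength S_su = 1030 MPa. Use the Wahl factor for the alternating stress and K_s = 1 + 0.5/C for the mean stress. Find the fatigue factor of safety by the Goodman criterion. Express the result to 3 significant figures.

4.49

C = D/d = 51.0/10.4 = 4.9038; K_W = (4C−1)/(4C−4)+0.615/C = 1.3175; K_s = 1+0.5/C = 1.1020
F_a = (F_max−F_min)/2 = 247 N; F_m = (F_max+F_min)/2 = 933 N
τ_a = K_W·8F_aD/(πd³) = 1.3175 × 28.517 = 37.572 MPa
τ_m = K_s·8F_mD/(πd³) = 1.1020 × 107.72 = 118.7 MPa
Goodman: 1/n_f = τ_a/S_se + τ_m/S_su = 37.572/349 + 118.7/1030 = 0.10766 + 0.11524 = 0.2229
n_f = 1/0.2229 = 4.486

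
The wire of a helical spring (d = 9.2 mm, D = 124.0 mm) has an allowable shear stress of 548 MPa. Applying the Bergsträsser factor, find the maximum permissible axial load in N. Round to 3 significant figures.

1230 N

C = D/d = 124.0/9.2 = 13.4783
K_B = (4C+2)/(4C−3) = 55.913/50.913 = 1.0982
τ_max = K·8FD/(πd³) → F_max = τ_allow·πd³/(8DK)
F_max = 548·π·9.2³/(8·124.0·1.0982) = 1.3406e+06/1089.4 = 1230.5 N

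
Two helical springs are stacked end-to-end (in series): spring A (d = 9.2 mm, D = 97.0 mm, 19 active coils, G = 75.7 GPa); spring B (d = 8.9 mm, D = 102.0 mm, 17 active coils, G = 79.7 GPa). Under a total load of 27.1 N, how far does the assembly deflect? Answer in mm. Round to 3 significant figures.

k_A = Gd⁴/(8D³N_a) = (75.7×10³)(9.2⁴)/(8·97.0³·19) = 3.9092 N/mm
k_B = Gd⁴/(8D³N_a) = (79.7×10³)(8.9⁴)/(8·102.0³·17) = 3.4648 N/mm
Series: 1/k_eq = 1/3.9092 + 1/3.4648 = 0.54442; k_eq = 1.8368 N/mm
δ = F/k_eq = 27.1/1.8368 = 14.754 mm

14.8 mm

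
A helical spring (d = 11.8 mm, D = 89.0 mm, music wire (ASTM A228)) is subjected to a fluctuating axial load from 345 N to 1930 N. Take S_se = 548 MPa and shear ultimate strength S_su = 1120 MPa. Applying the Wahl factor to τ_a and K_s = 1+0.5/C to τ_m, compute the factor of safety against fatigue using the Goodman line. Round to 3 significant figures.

C = D/d = 89.0/11.8 = 7.5424; K_W = (4C−1)/(4C−4)+0.615/C = 1.1962; K_s = 1+0.5/C = 1.0663
F_a = (F_max−F_min)/2 = 792.5 N; F_m = (F_max+F_min)/2 = 1137.5 N
τ_a = K_W·8F_aD/(πd³) = 1.1962 × 109.32 = 130.76 MPa
τ_m = K_s·8F_mD/(πd³) = 1.0663 × 156.9 = 167.31 MPa
Goodman: 1/n_f = τ_a/S_se + τ_m/S_su = 130.76/548 + 167.31/1120 = 0.23862 + 0.14938 = 0.388
n_f = 1/0.388 = 2.577

2.58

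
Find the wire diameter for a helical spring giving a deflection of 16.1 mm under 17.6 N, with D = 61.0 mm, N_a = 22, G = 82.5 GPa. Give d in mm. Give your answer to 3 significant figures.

4.80 mm

Required rate k = F/δ = 17.6/16.1 = 1.0932 N/mm
d = (8D³N_a·k / G)^(1/4) = (8·61.0³·22·1.0932 / (82.5×10³))^0.25
  = (529.34)^0.25 = 4.7966 mm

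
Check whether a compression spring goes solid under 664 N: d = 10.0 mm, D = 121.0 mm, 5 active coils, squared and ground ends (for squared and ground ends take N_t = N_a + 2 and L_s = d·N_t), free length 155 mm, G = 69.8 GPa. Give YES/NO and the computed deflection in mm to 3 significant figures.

NO, δ = 67.4 mm

k = Gd⁴/(8D³N_a) = (69.8×10³)(10.0⁴)/(8·121.0³·5) = 9.8501 N/mm
N_t = 7; L_s = 10.0·7 = 70 mm; δ_solid = L₀ − L_s = 155 − 70 = 85 mm
δ = F/k = 664/9.8501 = 67.411 mm
δ < δ_solid → spring does not go solid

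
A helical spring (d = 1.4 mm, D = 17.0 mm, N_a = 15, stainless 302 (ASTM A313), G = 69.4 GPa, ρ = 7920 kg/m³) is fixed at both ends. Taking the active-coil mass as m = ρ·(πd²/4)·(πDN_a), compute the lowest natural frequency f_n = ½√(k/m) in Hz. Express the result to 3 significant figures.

k = Gd⁴/(8D³N_a) = (69.4×10³)(1.4⁴)/(8·17.0³·15) = 0.45221 N/mm = 452.21 N/m
Wire length L = πDN_a = π·17.0·15 = 801.11 mm
m = ρ·(πd²/4)·L = 7920 × 1.5394×10⁻⁶ m² × 0.80111 m = 0.009767 kg
f_n = ½√(k/m) = 0.5·√(452.21/0.009767) = 0.5·√(46300) = 107.59 Hz

108 Hz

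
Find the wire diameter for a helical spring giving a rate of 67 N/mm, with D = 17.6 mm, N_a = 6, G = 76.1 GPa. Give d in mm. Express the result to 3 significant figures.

d = (8D³N_a·k / G)^(1/4) = (8·17.6³·6·67 / (76.1×10³))^0.25
  = (230.39)^0.25 = 3.8960 mm

3.90 mm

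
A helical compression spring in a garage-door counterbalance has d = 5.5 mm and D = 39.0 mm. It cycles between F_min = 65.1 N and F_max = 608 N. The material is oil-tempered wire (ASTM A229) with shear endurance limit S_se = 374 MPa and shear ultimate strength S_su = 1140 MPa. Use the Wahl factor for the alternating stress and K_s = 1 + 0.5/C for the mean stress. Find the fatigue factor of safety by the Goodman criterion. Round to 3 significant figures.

C = D/d = 39.0/5.5 = 7.0909; K_W = (4C−1)/(4C−4)+0.615/C = 1.2099; K_s = 1+0.5/C = 1.0705
F_a = (F_max−F_min)/2 = 271.45 N; F_m = (F_max+F_min)/2 = 336.55 N
τ_a = K_W·8F_aD/(πd³) = 1.2099 × 162.03 = 196.04 MPa
τ_m = K_s·8F_mD/(πd³) = 1.0705 × 200.89 = 215.06 MPa
Goodman: 1/n_f = τ_a/S_se + τ_m/S_su = 196.04/374 + 215.06/1140 = 0.52417 + 0.18865 = 0.71282
n_f = 1/0.71282 = 1.403

1.40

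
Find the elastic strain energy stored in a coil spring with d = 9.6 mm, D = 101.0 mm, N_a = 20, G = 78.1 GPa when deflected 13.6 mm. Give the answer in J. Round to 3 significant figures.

0.372 J

k = Gd⁴/(8D³N_a) = (78.1×10³)(9.6⁴)/(8·101.0³·20) = 4.0239 N/mm
U = ½kδ² = 0.5 × 4.0239 × 13.6² = 372.13 N·mm = 0.37213 J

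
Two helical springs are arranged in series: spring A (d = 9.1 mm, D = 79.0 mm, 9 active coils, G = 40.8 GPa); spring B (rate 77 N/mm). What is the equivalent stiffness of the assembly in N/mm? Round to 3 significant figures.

k_A = Gd⁴/(8D³N_a) = (40.8×10³)(9.1⁴)/(8·79.0³·9) = 7.8816 N/mm
Series: 1/k_eq = 1/7.8816 + 1/77 = 0.13987; k_eq = 7.1497 N/mm

7.15 N/mm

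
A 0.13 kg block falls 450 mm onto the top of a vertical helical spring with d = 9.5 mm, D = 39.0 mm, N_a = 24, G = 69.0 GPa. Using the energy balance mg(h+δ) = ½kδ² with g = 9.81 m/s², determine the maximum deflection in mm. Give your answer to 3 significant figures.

4.85 mm

k = Gd⁴/(8D³N_a) = (69.0×10³)(9.5⁴)/(8·39.0³·24) = 49.346 N/mm
W = mg = 0.13 × 9.81 = 1.2753 N
½kδ² − Wδ − Wh = 0 → δ = (W + √(W² + 2kWh))/k
δ = (1.2753 + √(1.6264 + 56637.4))/49.346 = (1.2753 + 237.99)/49.346 = 4.8488 mm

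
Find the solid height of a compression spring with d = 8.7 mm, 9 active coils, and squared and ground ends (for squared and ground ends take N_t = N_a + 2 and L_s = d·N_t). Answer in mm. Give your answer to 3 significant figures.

squared and ground ends: N_t = N_a + 2 = 9 + 2 = 11
L_s = d·N_t = 8.7 × 11 = 95.7 mm

95.7 mm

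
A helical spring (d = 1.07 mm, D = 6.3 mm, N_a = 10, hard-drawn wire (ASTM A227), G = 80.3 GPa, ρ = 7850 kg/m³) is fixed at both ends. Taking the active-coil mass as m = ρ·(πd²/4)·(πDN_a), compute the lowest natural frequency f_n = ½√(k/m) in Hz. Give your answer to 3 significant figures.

k = Gd⁴/(8D³N_a) = (80.3×10³)(1.07⁴)/(8·6.3³·10) = 5.2619 N/mm = 5261.9 N/m
Wire length L = πDN_a = π·6.3·10 = 197.92 mm
m = ρ·(πd²/4)·L = 7850 × 0.8992×10⁻⁶ m² × 0.19792 m = 0.0013971 kg
f_n = ½√(k/m) = 0.5·√(5261.9/0.0013971) = 0.5·√(3.7664e+06) = 970.36 Hz

970 Hz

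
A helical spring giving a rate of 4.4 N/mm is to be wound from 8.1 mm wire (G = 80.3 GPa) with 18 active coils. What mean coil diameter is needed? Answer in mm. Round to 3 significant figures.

81.7 mm

D = (Gd⁴/(8N_a·k))^(1/3) = (80.3×10³·8.1⁴/(8·18·4.4))^(1/3)
  = (545557)^(1/3) = 81.7109 mm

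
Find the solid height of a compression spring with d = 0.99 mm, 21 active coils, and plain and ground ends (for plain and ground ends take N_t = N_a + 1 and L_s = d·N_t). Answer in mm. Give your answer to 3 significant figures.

plain and ground ends: N_t = N_a + 1 = 21 + 1 = 22
L_s = d·N_t = 0.99 × 22 = 21.78 mm

21.8 mm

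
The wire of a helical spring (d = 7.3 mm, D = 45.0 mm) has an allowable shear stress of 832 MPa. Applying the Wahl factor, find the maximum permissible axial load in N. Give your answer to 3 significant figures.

2270 N

C = D/d = 45.0/7.3 = 6.1644
K_W = (4C−1)/(4C−4) + 0.615/C = 23.658/20.658 + 0.0998 = 1.2450
τ_max = K·8FD/(πd³) → F_max = τ_allow·πd³/(8DK)
F_max = 832·π·7.3³/(8·45.0·1.2450) = 1.0168e+06/448.2 = 2268.7 N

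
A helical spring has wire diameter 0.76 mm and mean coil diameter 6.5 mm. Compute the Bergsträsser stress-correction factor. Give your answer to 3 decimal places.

1.160

C = D/d = 6.5/0.76 = 8.5526
K_B = (4C+2)/(4C−3) = 36.211/31.211 = 1.1602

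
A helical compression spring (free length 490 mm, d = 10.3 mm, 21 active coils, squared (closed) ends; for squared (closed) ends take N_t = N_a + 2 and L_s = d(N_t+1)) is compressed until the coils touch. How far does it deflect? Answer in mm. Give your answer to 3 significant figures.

243 mm

N_t = 23; L_s = 10.3·24 = 247.2 mm
δ_solid = L₀ − L_s = 490 − 247.2 = 242.8 mm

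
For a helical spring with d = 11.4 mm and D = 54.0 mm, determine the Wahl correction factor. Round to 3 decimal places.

1.331

C = D/d = 54.0/11.4 = 4.7368
K_W = (4C−1)/(4C−4) + 0.615/C = 17.947/14.947 + 0.1298 = 1.3305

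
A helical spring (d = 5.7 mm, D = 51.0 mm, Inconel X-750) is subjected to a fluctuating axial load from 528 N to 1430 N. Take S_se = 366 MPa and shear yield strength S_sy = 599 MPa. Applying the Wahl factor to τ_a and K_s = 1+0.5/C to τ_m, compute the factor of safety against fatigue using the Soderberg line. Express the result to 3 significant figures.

0.451

C = D/d = 51.0/5.7 = 8.9474; K_W = (4C−1)/(4C−4)+0.615/C = 1.1631; K_s = 1+0.5/C = 1.0559
F_a = (F_max−F_min)/2 = 451 N; F_m = (F_max+F_min)/2 = 979 N
τ_a = K_W·8F_aD/(πd³) = 1.1631 × 316.27 = 367.86 MPa
τ_m = K_s·8F_mD/(πd³) = 1.0559 × 686.54 = 724.91 MPa
Soderberg: 1/n_f = τ_a/S_se + τ_m/S_sy = 367.86/366 + 724.91/599 = 1.00508 + 1.21020 = 2.2153
n_f = 1/2.2153 = 0.4514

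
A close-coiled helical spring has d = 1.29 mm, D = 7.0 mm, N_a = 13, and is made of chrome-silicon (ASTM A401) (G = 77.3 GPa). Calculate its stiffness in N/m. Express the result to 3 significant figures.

k = Gd⁴/(8D³N_a) = (77.3×10³ × 1.29⁴) / (8 × 7.0³ × 13)
  = 214061 / 35672 = 6.0008 N/mm = 6000.8 N/m

6000 N/m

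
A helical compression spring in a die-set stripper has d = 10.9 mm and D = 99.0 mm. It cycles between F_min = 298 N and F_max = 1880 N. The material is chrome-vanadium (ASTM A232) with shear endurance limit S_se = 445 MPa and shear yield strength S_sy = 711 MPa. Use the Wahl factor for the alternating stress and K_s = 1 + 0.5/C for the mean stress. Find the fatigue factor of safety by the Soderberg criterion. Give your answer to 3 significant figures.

1.40

C = D/d = 99.0/10.9 = 9.0826; K_W = (4C−1)/(4C−4)+0.615/C = 1.1605; K_s = 1+0.5/C = 1.0551
F_a = (F_max−F_min)/2 = 791 N; F_m = (F_max+F_min)/2 = 1089 N
τ_a = K_W·8F_aD/(πd³) = 1.1605 × 153.98 = 178.7 MPa
τ_m = K_s·8F_mD/(πd³) = 1.0551 × 211.99 = 223.66 MPa
Soderberg: 1/n_f = τ_a/S_se + τ_m/S_sy = 178.7/445 + 223.66/711 = 0.40157 + 0.31458 = 0.71615
n_f = 1/0.71615 = 1.396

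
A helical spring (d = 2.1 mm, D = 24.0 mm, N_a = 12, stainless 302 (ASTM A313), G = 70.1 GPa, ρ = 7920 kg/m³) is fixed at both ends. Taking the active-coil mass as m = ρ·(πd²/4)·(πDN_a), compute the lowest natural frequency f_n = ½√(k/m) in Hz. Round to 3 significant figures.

102 Hz

k = Gd⁴/(8D³N_a) = (70.1×10³)(2.1⁴)/(8·24.0³·12) = 1.0273 N/mm = 1027.3 N/m
Wire length L = πDN_a = π·24.0·12 = 904.78 mm
m = ρ·(πd²/4)·L = 7920 × 3.4636×10⁻⁶ m² × 0.90478 m = 0.02482 kg
f_n = ½√(k/m) = 0.5·√(1027.3/0.02482) = 0.5·√(41390) = 101.72 Hz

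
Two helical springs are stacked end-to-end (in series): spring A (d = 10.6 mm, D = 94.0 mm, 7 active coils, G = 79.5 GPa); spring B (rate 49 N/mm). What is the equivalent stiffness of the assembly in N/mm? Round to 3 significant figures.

k_A = Gd⁴/(8D³N_a) = (79.5×10³)(10.6⁴)/(8·94.0³·7) = 21.578 N/mm
Series: 1/k_eq = 1/21.578 + 1/49 = 0.066751; k_eq = 14.981 N/mm

15.0 N/mm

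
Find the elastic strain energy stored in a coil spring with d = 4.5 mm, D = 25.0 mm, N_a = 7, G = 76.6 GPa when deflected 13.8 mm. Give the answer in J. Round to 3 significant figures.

k = Gd⁴/(8D³N_a) = (76.6×10³)(4.5⁴)/(8·25.0³·7) = 35.898 N/mm
U = ½kδ² = 0.5 × 35.898 × 13.8² = 3418.2 N·mm = 3.4182 J

3.42 J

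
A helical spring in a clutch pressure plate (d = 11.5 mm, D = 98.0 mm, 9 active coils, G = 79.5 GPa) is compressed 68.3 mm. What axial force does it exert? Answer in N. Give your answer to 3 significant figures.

1400 N

k = Gd⁴/(8D³N_a) = (79.5×10³)(11.5⁴)/(8·98.0³·9) = 20.519 N/mm
F = k·δ = 20.519 × 68.3 = 1401.4 N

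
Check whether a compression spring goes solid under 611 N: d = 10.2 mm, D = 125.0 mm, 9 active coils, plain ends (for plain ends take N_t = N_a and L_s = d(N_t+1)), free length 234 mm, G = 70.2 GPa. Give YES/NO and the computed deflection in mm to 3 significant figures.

NO, δ = 113 mm

k = Gd⁴/(8D³N_a) = (70.2×10³)(10.2⁴)/(8·125.0³·9) = 5.4035 N/mm
N_t = 9; L_s = 10.2·10 = 102 mm; δ_solid = L₀ − L_s = 234 − 102 = 132 mm
δ = F/k = 611/5.4035 = 113.07 mm
δ < δ_solid → spring does not go solid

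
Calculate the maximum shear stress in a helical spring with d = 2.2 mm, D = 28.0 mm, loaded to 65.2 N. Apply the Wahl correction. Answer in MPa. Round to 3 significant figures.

Spring index C = D/d = 28.0/2.2 = 12.7273
K_W = (4C−1)/(4C−4) + 0.615/C = 49.909/46.909 + 0.0483 = 1.1123
τ₀ = 8FD/(πd³) = 8·65.2·28.0/(π·2.2³) = 14604.8/33.452 = 436.59 MPa
τ_max = K·τ₀ = 1.1123 × 436.59 = 485.61 MPa

486 MPa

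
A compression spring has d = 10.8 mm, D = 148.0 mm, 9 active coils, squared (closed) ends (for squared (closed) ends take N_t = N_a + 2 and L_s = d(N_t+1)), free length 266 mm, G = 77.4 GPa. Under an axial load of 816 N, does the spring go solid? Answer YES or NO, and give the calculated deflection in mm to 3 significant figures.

k = Gd⁴/(8D³N_a) = (77.4×10³)(10.8⁴)/(8·148.0³·9) = 4.5115 N/mm
N_t = 11; L_s = 10.8·12 = 129.6 mm; δ_solid = L₀ − L_s = 266 − 129.6 = 136.4 mm
δ = F/k = 816/4.5115 = 180.87 mm
δ ≥ δ_solid → spring goes solid

YES, δ = 181 mm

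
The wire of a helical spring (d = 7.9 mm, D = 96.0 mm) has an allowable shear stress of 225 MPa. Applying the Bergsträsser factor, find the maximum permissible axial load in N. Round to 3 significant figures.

409 N

C = D/d = 96.0/7.9 = 12.1519
K_B = (4C+2)/(4C−3) = 50.608/45.608 = 1.1096
τ_max = K·8FD/(πd³) → F_max = τ_allow·πd³/(8DK)
F_max = 225·π·7.9³/(8·96.0·1.1096) = 3.4851e+05/852.2 = 408.95 N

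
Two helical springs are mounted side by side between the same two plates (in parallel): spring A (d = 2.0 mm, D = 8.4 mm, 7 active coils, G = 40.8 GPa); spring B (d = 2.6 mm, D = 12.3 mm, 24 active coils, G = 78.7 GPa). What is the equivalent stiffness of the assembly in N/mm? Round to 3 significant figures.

k_A = Gd⁴/(8D³N_a) = (40.8×10³)(2.0⁴)/(8·8.4³·7) = 19.668 N/mm
k_B = Gd⁴/(8D³N_a) = (78.7×10³)(2.6⁴)/(8·12.3³·24) = 10.066 N/mm
Parallel: k_eq = 19.668 + 10.066 = 29.734 N/mm

29.7 N/mm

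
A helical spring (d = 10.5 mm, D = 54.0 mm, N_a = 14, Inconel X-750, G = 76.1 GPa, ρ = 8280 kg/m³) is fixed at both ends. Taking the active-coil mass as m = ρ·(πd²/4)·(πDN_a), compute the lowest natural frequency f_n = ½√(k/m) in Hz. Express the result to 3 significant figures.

87.8 Hz

k = Gd⁴/(8D³N_a) = (76.1×10³)(10.5⁴)/(8·54.0³·14) = 52.45 N/mm = 52450 N/m
Wire length L = πDN_a = π·54.0·14 = 2375 mm
m = ρ·(πd²/4)·L = 8280 × 86.59×10⁻⁶ m² × 2.375 m = 1.7028 kg
f_n = ½√(k/m) = 0.5·√(52450/1.7028) = 0.5·√(30802) = 87.752 Hz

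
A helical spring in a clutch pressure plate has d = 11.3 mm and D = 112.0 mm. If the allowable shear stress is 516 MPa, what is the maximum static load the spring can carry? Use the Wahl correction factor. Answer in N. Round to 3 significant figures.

2280 N

C = D/d = 112.0/11.3 = 9.9115
K_W = (4C−1)/(4C−4) + 0.615/C = 38.646/35.646 + 0.0620 = 1.1462
τ_max = K·8FD/(πd³) → F_max = τ_allow·πd³/(8DK)
F_max = 516·π·11.3³/(8·112.0·1.1462) = 2.339e+06/1027 = 2277.5 N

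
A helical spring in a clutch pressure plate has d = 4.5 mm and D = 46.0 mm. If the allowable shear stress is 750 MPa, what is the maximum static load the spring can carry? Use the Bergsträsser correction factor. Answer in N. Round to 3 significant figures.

515 N

C = D/d = 46.0/4.5 = 10.2222
K_B = (4C+2)/(4C−3) = 42.889/37.889 = 1.1320
τ_max = K·8FD/(πd³) → F_max = τ_allow·πd³/(8DK)
F_max = 750·π·4.5³/(8·46.0·1.1320) = 2.1471e+05/416.56 = 515.43 N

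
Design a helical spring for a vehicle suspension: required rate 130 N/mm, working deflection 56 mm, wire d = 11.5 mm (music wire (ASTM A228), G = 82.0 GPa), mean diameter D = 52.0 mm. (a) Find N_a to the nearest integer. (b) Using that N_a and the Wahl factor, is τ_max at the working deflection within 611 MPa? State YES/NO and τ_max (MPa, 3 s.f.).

N_a = Gd⁴/(8D³k) = (82.0×10³)(11.5⁴)/(8·52.0³·130) = 9.808 → N_a = 10
Actual rate k = Gd⁴/(8D³·10) = 127.5 N/mm
Working load F = kδ = 127.5·56 = 7139.9 N
C = 52.0/11.5 = 4.5217; K_W = (4C−1)/(4C−4)+0.615/C = 1.3490
τ_max = K_W·8FD/(πd³) = 1.3490·621.65 = 838.58 MPa
τ_max > 611 MPa → exceeds allowable

(a) 10 coils; (b) NO, τ_max = 839 MPa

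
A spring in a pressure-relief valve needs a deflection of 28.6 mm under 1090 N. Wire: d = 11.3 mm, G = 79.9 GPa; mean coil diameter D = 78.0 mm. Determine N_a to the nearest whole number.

Required rate k = F/δ = 1090/28.6 = 38.112 N/mm
N_a = Gd⁴/(8D³k) = (79.9×10³ × 11.3⁴)/(8 × 78.0³ × 38.112)
    = 1.30275e+09 / 1.44689e+08 = 9.004 → 9 coils

9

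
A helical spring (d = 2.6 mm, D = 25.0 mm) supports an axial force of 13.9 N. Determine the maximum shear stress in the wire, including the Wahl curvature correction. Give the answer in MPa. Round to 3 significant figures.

58.0 MPa

Spring index C = D/d = 25.0/2.6 = 9.6154
K_W = (4C−1)/(4C−4) + 0.615/C = 37.462/34.462 + 0.0640 = 1.1510
τ₀ = 8FD/(πd³) = 8·13.9·25.0/(π·2.6³) = 2780/55.217 = 50.347 MPa
τ_max = K·τ₀ = 1.1510 × 50.347 = 57.95 MPa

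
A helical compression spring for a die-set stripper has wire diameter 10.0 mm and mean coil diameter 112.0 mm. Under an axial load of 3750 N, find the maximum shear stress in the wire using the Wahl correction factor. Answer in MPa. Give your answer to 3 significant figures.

1210 MPa

Spring index C = D/d = 112.0/10.0 = 11.2000
K_W = (4C−1)/(4C−4) + 0.615/C = 43.800/40.800 + 0.0549 = 1.1284
τ₀ = 8FD/(πd³) = 8·3750·112.0/(π·10.0³) = 3.36e+06/3141.6 = 1069.5 MPa
τ_max = K·τ₀ = 1.1284 × 1069.5 = 1206.9 MPa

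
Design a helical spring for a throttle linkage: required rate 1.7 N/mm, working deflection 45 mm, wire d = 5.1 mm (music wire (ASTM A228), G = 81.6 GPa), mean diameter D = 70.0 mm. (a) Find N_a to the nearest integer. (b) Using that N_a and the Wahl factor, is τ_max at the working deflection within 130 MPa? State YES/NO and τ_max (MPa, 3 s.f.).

(a) 12 coils; (b) YES, τ_max = 112 MPa

N_a = Gd⁴/(8D³k) = (81.6×10³)(5.1⁴)/(8·70.0³·1.7) = 11.83 → N_a = 12
Actual rate k = Gd⁴/(8D³·12) = 1.6765 N/mm
Working load F = kδ = 1.6765·45 = 75.443 N
C = 70.0/5.1 = 13.7255; K_W = (4C−1)/(4C−4)+0.615/C = 1.1037
τ_max = K_W·8FD/(πd³) = 1.1037·101.38 = 111.9 MPa
τ_max ≤ 130 MPa → acceptable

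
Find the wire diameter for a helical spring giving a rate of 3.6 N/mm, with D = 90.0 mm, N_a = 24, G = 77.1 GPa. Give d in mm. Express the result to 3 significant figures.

8.99 mm

d = (8D³N_a·k / G)^(1/4) = (8·90.0³·24·3.6 / (77.1×10³))^0.25
  = (6535.5)^0.25 = 8.9912 mm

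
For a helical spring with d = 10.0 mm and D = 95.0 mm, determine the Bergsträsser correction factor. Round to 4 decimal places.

1.1429

C = D/d = 95.0/10.0 = 9.5000
K_B = (4C+2)/(4C−3) = 40.000/35.000 = 1.1429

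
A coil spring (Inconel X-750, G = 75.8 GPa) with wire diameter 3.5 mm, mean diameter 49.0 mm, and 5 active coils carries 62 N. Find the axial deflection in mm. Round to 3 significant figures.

25.7 mm

k = Gd⁴/(8D³N_a) = (75.8×10³)(3.5⁴)/(8·49.0³·5) = 2.4171 N/mm
δ = F/k = 62 / 2.4171 = 25.651 mm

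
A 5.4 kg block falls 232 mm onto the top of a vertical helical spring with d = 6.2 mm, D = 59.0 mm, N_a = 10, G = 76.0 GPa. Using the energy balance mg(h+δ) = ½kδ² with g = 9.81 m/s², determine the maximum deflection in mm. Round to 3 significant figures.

k = Gd⁴/(8D³N_a) = (76.0×10³)(6.2⁴)/(8·59.0³·10) = 6.8349 N/mm
W = mg = 5.4 × 9.81 = 52.974 N
½kδ² − Wδ − Wh = 0 → δ = (W + √(W² + 2kWh))/k
δ = (52.974 + √(2806.2 + 168002))/6.8349 = (52.974 + 413.29)/6.8349 = 68.218 mm

68.2 mm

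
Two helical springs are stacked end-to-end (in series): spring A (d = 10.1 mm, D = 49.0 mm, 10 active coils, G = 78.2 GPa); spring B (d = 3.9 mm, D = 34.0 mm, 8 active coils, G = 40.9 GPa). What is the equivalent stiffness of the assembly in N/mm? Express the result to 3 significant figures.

3.60 N/mm

k_A = Gd⁴/(8D³N_a) = (78.2×10³)(10.1⁴)/(8·49.0³·10) = 86.46 N/mm
k_B = Gd⁴/(8D³N_a) = (40.9×10³)(3.9⁴)/(8·34.0³·8) = 3.7615 N/mm
Series: 1/k_eq = 1/86.46 + 1/3.7615 = 0.27742; k_eq = 3.6047 N/mm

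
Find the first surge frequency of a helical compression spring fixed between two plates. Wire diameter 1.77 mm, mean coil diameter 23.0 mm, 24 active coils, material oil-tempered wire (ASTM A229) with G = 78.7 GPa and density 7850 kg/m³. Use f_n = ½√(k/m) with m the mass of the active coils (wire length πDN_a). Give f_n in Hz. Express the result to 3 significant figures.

49.7 Hz

k = Gd⁴/(8D³N_a) = (78.7×10³)(1.77⁴)/(8·23.0³·24) = 0.33066 N/mm = 330.66 N/m
Wire length L = πDN_a = π·23.0·24 = 1734.2 mm
m = ρ·(πd²/4)·L = 7850 × 2.4606×10⁻⁶ m² × 1.7342 m = 0.033496 kg
f_n = ½√(k/m) = 0.5·√(330.66/0.033496) = 0.5·√(9871.6) = 49.678 Hz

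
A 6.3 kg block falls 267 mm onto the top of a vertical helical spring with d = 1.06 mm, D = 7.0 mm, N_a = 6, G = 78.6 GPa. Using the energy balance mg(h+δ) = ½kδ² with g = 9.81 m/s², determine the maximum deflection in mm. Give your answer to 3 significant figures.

85.0 mm

k = Gd⁴/(8D³N_a) = (78.6×10³)(1.06⁴)/(8·7.0³·6) = 6.0271 N/mm
W = mg = 6.3 × 9.81 = 61.803 N
½kδ² − Wδ − Wh = 0 → δ = (W + √(W² + 2kWh))/k
δ = (61.803 + √(3819.6 + 198912))/6.0271 = (61.803 + 450.26)/6.0271 = 84.959 mm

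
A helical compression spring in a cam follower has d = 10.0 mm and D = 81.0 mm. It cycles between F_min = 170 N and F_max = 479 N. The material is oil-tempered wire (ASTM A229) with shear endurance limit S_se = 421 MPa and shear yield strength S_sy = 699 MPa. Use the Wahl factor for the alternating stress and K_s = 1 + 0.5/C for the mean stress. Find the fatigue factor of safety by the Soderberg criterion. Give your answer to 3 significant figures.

C = D/d = 81.0/10.0 = 8.1000; K_W = (4C−1)/(4C−4)+0.615/C = 1.1816; K_s = 1+0.5/C = 1.0617
F_a = (F_max−F_min)/2 = 154.5 N; F_m = (F_max+F_min)/2 = 324.5 N
τ_a = K_W·8F_aD/(πd³) = 1.1816 × 31.868 = 37.654 MPa
τ_m = K_s·8F_mD/(πd³) = 1.0617 × 66.933 = 71.065 MPa
Soderberg: 1/n_f = τ_a/S_se + τ_m/S_sy = 37.654/421 + 71.065/699 = 0.08944 + 0.10167 = 0.19111
n_f = 1/0.19111 = 5.233

5.23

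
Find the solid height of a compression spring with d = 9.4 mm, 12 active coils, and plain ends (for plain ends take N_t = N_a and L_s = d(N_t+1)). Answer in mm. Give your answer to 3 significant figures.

plain ends: N_t = N_a = 12
L_s = d·(N_t+1) = 9.4 × 13 = 122.2 mm

122 mm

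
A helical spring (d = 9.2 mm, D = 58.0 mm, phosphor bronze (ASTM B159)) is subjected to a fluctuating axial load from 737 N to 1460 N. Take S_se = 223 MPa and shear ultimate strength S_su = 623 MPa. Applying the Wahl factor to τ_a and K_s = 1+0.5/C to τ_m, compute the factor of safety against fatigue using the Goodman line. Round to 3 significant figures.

1.35

C = D/d = 58.0/9.2 = 6.3043; K_W = (4C−1)/(4C−4)+0.615/C = 1.2389; K_s = 1+0.5/C = 1.0793
F_a = (F_max−F_min)/2 = 361.5 N; F_m = (F_max+F_min)/2 = 1098.5 N
τ_a = K_W·8F_aD/(πd³) = 1.2389 × 68.567 = 84.95 MPa
τ_m = K_s·8F_mD/(πd³) = 1.0793 × 208.36 = 224.88 MPa
Goodman: 1/n_f = τ_a/S_se + τ_m/S_su = 84.95/223 + 224.88/623 = 0.38094 + 0.36096 = 0.74191
n_f = 1/0.74191 = 1.348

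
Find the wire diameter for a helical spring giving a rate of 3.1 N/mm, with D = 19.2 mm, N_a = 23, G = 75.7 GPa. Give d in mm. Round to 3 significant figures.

2.70 mm

d = (8D³N_a·k / G)^(1/4) = (8·19.2³·23·3.1 / (75.7×10³))^0.25
  = (53.332)^0.25 = 2.7024 mm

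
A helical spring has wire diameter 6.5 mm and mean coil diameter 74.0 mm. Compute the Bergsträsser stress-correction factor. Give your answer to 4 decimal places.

C = D/d = 74.0/6.5 = 11.3846
K_B = (4C+2)/(4C−3) = 47.538/42.538 = 1.1175

1.1175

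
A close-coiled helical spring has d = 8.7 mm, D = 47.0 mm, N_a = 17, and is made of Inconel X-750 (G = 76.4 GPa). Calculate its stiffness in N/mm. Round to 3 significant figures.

k = Gd⁴/(8D³N_a) = (76.4×10³ × 8.7⁴) / (8 × 47.0³ × 17)
  = 4.37694e+08 / 1.41199e+07 = 30.998 N/mm

31.0 N/mm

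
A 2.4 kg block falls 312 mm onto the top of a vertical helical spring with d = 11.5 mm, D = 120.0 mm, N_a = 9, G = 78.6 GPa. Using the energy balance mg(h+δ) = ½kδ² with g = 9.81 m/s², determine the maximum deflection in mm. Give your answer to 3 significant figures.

k = Gd⁴/(8D³N_a) = (78.6×10³)(11.5⁴)/(8·120.0³·9) = 11.049 N/mm
W = mg = 2.4 × 9.81 = 23.544 N
½kδ² − Wδ − Wh = 0 → δ = (W + √(W² + 2kWh))/k
δ = (23.544 + √(554.32 + 162331))/11.049 = (23.544 + 403.59)/11.049 = 38.657 mm

38.7 mm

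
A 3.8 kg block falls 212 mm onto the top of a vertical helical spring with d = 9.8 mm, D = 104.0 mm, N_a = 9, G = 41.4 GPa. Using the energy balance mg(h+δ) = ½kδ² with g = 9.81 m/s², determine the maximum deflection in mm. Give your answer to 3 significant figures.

k = Gd⁴/(8D³N_a) = (41.4×10³)(9.8⁴)/(8·104.0³·9) = 4.7149 N/mm
W = mg = 3.8 × 9.81 = 37.278 N
½kδ² − Wδ − Wh = 0 → δ = (W + √(W² + 2kWh))/k
δ = (37.278 + √(1389.6 + 74523))/4.7149 = (37.278 + 275.52)/4.7149 = 66.343 mm

66.3 mm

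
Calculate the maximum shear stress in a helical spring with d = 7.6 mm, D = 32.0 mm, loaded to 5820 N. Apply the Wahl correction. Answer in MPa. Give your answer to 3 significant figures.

1490 MPa

Spring index C = D/d = 32.0/7.6 = 4.2105
K_W = (4C−1)/(4C−4) + 0.615/C = 15.842/12.842 + 0.1461 = 1.3797
τ₀ = 8FD/(πd³) = 8·5820·32.0/(π·7.6³) = 1.48992e+06/1379.1 = 1080.4 MPa
τ_max = K·τ₀ = 1.3797 × 1080.4 = 1490.6 MPa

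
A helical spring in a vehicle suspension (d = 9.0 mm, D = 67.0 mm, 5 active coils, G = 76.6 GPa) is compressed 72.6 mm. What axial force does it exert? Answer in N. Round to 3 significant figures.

3030 N

k = Gd⁴/(8D³N_a) = (76.6×10³)(9.0⁴)/(8·67.0³·5) = 41.775 N/mm
F = k·δ = 41.775 × 72.6 = 3032.9 N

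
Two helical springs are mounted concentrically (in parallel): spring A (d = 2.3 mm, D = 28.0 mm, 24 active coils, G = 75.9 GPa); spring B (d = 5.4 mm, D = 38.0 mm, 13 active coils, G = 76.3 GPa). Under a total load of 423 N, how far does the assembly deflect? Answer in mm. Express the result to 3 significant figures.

35.6 mm

k_A = Gd⁴/(8D³N_a) = (75.9×10³)(2.3⁴)/(8·28.0³·24) = 0.50394 N/mm
k_B = Gd⁴/(8D³N_a) = (76.3×10³)(5.4⁴)/(8·38.0³·13) = 11.369 N/mm
Parallel: k_eq = 0.50394 + 11.369 = 11.873 N/mm
δ = F/k_eq = 423/11.873 = 35.628 mm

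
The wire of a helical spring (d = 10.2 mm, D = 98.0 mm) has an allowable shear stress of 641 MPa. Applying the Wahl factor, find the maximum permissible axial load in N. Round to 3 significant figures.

C = D/d = 98.0/10.2 = 9.6078
K_W = (4C−1)/(4C−4) + 0.615/C = 37.431/34.431 + 0.0640 = 1.1511
τ_max = K·8FD/(πd³) → F_max = τ_allow·πd³/(8DK)
F_max = 641·π·10.2³/(8·98.0·1.1511) = 2.137e+06/902.49 = 2367.9 N

2370 N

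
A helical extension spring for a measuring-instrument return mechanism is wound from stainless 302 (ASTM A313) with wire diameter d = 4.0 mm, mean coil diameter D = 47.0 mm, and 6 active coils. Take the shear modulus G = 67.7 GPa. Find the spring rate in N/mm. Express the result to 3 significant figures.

3.48 N/mm

k = Gd⁴/(8D³N_a) = (67.7×10³ × 4.0⁴) / (8 × 47.0³ × 6)
  = 1.73312e+07 / 4.9835e+06 = 3.4777 N/mm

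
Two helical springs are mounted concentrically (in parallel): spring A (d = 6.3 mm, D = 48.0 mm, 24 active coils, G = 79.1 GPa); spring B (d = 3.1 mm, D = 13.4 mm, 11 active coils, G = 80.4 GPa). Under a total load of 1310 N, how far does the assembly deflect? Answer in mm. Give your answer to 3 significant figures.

32.0 mm

k_A = Gd⁴/(8D³N_a) = (79.1×10³)(6.3⁴)/(8·48.0³·24) = 5.8683 N/mm
k_B = Gd⁴/(8D³N_a) = (80.4×10³)(3.1⁴)/(8·13.4³·11) = 35.068 N/mm
Parallel: k_eq = 5.8683 + 35.068 = 40.936 N/mm
δ = F/k_eq = 1310/40.936 = 32.001 mm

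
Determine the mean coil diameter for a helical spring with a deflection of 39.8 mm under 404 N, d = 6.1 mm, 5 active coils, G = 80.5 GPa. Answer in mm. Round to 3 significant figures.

65.0 mm

Required rate k = F/δ = 404/39.8 = 10.151 N/mm
D = (Gd⁴/(8N_a·k))^(1/3) = (80.5×10³·6.1⁴/(8·5·10.151))^(1/3)
  = (274509)^(1/3) = 64.9909 mm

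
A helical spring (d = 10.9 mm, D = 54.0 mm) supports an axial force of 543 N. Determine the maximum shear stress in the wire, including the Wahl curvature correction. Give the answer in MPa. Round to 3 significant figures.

75.8 MPa

Spring index C = D/d = 54.0/10.9 = 4.9541
K_W = (4C−1)/(4C−4) + 0.615/C = 18.817/15.817 + 0.1241 = 1.3138
τ₀ = 8FD/(πd³) = 8·543·54.0/(π·10.9³) = 234576/4068.5 = 57.657 MPa
τ_max = K·τ₀ = 1.3138 × 57.657 = 75.751 MPa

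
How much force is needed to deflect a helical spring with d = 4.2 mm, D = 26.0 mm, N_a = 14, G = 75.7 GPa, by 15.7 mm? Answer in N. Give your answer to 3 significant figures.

k = Gd⁴/(8D³N_a) = (75.7×10³)(4.2⁴)/(8·26.0³·14) = 11.966 N/mm
F = k·δ = 11.966 × 15.7 = 187.87 N

188 N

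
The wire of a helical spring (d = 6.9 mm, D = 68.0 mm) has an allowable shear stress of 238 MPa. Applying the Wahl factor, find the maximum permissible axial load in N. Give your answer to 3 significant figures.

394 N

C = D/d = 68.0/6.9 = 9.8551
K_W = (4C−1)/(4C−4) + 0.615/C = 38.420/35.420 + 0.0624 = 1.1471
τ_max = K·8FD/(πd³) → F_max = τ_allow·πd³/(8DK)
F_max = 238·π·6.9³/(8·68.0·1.1471) = 2.4563e+05/624.02 = 393.62 N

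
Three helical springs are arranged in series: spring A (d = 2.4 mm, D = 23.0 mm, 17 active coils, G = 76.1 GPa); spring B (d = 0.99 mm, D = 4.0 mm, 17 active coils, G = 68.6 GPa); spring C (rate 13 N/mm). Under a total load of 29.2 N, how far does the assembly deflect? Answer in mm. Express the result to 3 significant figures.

k_A = Gd⁴/(8D³N_a) = (76.1×10³)(2.4⁴)/(8·23.0³·17) = 1.5258 N/mm
k_B = Gd⁴/(8D³N_a) = (68.6×10³)(0.99⁴)/(8·4.0³·17) = 7.5709 N/mm
Series: 1/k_eq = 1/1.5258 + 1/7.5709 + 1/13 = 0.86439; k_eq = 1.1569 N/mm
δ = F/k_eq = 29.2/1.1569 = 25.24 mm

25.2 mm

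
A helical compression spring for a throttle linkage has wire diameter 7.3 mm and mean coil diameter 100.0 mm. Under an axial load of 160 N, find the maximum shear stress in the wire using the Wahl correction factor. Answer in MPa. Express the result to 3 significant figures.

Spring index C = D/d = 100.0/7.3 = 13.6986
K_W = (4C−1)/(4C−4) + 0.615/C = 53.795/50.795 + 0.0449 = 1.1040
τ₀ = 8FD/(πd³) = 8·160·100.0/(π·7.3³) = 128000/1222.1 = 104.73 MPa
τ_max = K·τ₀ = 1.1040 × 104.73 = 115.62 MPa

116 MPa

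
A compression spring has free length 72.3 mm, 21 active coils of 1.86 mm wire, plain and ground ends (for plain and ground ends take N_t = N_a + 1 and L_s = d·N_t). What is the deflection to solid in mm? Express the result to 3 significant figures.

31.4 mm

N_t = 22; L_s = 1.86·22 = 40.92 mm
δ_solid = L₀ − L_s = 72.3 − 40.92 = 31.38 mm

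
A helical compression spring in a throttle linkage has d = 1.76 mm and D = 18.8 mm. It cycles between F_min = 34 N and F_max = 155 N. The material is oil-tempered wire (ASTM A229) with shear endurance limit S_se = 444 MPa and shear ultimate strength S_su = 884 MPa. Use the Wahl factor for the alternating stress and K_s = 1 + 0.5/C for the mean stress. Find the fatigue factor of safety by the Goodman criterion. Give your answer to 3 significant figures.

0.427

C = D/d = 18.8/1.76 = 10.6818; K_W = (4C−1)/(4C−4)+0.615/C = 1.1350; K_s = 1+0.5/C = 1.0468
F_a = (F_max−F_min)/2 = 60.5 N; F_m = (F_max+F_min)/2 = 94.5 N
τ_a = K_W·8F_aD/(πd³) = 1.1350 × 531.27 = 603.01 MPa
τ_m = K_s·8F_mD/(πd³) = 1.0468 × 829.84 = 868.68 MPa
Goodman: 1/n_f = τ_a/S_se + τ_m/S_su = 603.01/444 + 868.68/884 = 1.35814 + 0.98267 = 2.3408
n_f = 1/2.3408 = 0.4272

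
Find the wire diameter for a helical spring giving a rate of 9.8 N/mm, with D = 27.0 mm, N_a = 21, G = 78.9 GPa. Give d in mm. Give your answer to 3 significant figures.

d = (8D³N_a·k / G)^(1/4) = (8·27.0³·21·9.8 / (78.9×10³))^0.25
  = (410.72)^0.25 = 4.5018 mm

4.50 mm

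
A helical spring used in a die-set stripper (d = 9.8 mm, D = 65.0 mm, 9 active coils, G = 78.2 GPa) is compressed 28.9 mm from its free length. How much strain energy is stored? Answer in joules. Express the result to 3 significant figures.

k = Gd⁴/(8D³N_a) = (78.2×10³)(9.8⁴)/(8·65.0³·9) = 36.479 N/mm
U = ½kδ² = 0.5 × 36.479 × 28.9² = 15234 N·mm = 15.234 J

15.2 J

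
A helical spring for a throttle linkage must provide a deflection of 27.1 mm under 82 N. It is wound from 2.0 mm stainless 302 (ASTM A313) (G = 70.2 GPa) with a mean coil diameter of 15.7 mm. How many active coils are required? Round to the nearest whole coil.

Required rate k = F/δ = 82/27.1 = 3.0258 N/mm
N_a = Gd⁴/(8D³k) = (70.2×10³ × 2.0⁴)/(8 × 15.7³ × 3.0258)
    = 1.1232e+06 / 93677.1 = 11.99 → 12 coils

12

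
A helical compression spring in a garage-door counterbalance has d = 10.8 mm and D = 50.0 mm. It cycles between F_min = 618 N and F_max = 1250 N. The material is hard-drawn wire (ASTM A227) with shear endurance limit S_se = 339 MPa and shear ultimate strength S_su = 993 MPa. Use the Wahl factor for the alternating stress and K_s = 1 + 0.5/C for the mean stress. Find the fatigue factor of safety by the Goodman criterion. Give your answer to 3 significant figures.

C = D/d = 50.0/10.8 = 4.6296; K_W = (4C−1)/(4C−4)+0.615/C = 1.3395; K_s = 1+0.5/C = 1.1080
F_a = (F_max−F_min)/2 = 316 N; F_m = (F_max+F_min)/2 = 934 N
τ_a = K_W·8F_aD/(πd³) = 1.3395 × 31.939 = 42.782 MPa
τ_m = K_s·8F_mD/(πd³) = 1.1080 × 94.403 = 104.6 MPa
Goodman: 1/n_f = τ_a/S_se + τ_m/S_su = 42.782/339 + 104.6/993 = 0.12620 + 0.10534 = 0.23154
n_f = 1/0.23154 = 4.319

4.32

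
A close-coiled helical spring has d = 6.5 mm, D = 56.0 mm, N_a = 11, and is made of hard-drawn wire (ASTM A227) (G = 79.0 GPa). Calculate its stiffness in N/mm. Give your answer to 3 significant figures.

9.13 N/mm

k = Gd⁴/(8D³N_a) = (79.0×10³ × 6.5⁴) / (8 × 56.0³ × 11)
  = 1.4102e+08 / 1.54542e+07 = 9.125 N/mm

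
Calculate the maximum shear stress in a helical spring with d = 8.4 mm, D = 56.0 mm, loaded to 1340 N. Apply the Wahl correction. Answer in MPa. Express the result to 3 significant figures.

395 MPa

Spring index C = D/d = 56.0/8.4 = 6.6667
K_W = (4C−1)/(4C−4) + 0.615/C = 25.667/22.667 + 0.0923 = 1.2246
τ₀ = 8FD/(πd³) = 8·1340·56.0/(π·8.4³) = 600320/1862 = 322.4 MPa
τ_max = K·τ₀ = 1.2246 × 322.4 = 394.81 MPa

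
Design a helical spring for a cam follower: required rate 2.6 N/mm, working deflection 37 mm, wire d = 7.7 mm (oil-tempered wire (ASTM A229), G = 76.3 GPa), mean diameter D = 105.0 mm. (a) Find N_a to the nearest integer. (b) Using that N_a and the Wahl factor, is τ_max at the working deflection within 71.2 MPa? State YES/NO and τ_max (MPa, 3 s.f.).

N_a = Gd⁴/(8D³k) = (76.3×10³)(7.7⁴)/(8·105.0³·2.6) = 11.14 → N_a = 11
Actual rate k = Gd⁴/(8D³·11) = 2.6329 N/mm
Working load F = kδ = 2.6329·37 = 97.418 N
C = 105.0/7.7 = 13.6364; K_W = (4C−1)/(4C−4)+0.615/C = 1.1045
τ_max = K_W·8FD/(πd³) = 1.1045·57.055 = 63.015 MPa
τ_max ≤ 71.2 MPa → acceptable

(a) 11 coils; (b) YES, τ_max = 63.0 MPa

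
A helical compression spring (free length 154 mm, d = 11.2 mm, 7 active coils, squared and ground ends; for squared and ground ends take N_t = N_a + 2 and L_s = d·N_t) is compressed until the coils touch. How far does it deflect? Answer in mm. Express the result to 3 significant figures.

N_t = 9; L_s = 11.2·9 = 100.8 mm
δ_solid = L₀ − L_s = 154 − 100.8 = 53.2 mm

53.2 mm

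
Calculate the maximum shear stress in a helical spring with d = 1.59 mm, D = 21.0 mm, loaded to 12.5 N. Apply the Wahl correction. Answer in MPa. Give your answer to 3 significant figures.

184 MPa

Spring index C = D/d = 21.0/1.59 = 13.2075
K_W = (4C−1)/(4C−4) + 0.615/C = 51.830/48.830 + 0.0466 = 1.1080
τ₀ = 8FD/(πd³) = 8·12.5·21.0/(π·1.59³) = 2100/12.628 = 166.29 MPa
τ_max = K·τ₀ = 1.1080 × 166.29 = 184.25 MPa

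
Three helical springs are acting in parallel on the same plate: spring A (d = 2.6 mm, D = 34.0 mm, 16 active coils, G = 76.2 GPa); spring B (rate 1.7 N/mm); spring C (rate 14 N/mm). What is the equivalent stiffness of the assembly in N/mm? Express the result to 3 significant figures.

16.4 N/mm

k_A = Gd⁴/(8D³N_a) = (76.2×10³)(2.6⁴)/(8·34.0³·16) = 0.69215 N/mm
Parallel: k_eq = 0.69215 + 1.7 + 14 = 16.392 N/mm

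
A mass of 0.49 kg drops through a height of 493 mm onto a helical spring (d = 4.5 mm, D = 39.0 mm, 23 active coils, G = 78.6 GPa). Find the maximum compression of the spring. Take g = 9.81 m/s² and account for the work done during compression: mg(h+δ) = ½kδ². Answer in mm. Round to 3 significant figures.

k = Gd⁴/(8D³N_a) = (78.6×10³)(4.5⁴)/(8·39.0³·23) = 2.953 N/mm
W = mg = 0.49 × 9.81 = 4.8069 N
½kδ² − Wδ − Wh = 0 → δ = (W + √(W² + 2kWh))/k
δ = (4.8069 + √(23.106 + 13996))/2.953 = (4.8069 + 118.4)/2.953 = 41.724 mm

41.7 mm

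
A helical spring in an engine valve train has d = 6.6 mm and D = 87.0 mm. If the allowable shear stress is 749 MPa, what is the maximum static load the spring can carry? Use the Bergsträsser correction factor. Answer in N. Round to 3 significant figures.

C = D/d = 87.0/6.6 = 13.1818
K_B = (4C+2)/(4C−3) = 54.727/49.727 = 1.1005
τ_max = K·8FD/(πd³) → F_max = τ_allow·πd³/(8DK)
F_max = 749·π·6.6³/(8·87.0·1.1005) = 6.7649e+05/765.98 = 883.17 N

883 N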